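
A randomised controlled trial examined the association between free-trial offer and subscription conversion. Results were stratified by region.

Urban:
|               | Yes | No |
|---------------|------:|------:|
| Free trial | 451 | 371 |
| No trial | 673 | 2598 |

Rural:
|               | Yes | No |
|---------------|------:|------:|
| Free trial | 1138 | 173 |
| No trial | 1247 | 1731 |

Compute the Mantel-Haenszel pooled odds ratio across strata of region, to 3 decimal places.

OR_MH = Σ(aᵢdᵢ/nᵢ) / Σ(bᵢcᵢ/nᵢ), where nᵢ is the stratum total.
Stratum 1 (Urban): n = 4093; a·d/n = 451·2598/4093 = 286.2688; b·c/n = 371·673/4093 = 61.0024
Stratum 2 (Rural): n = 4289; a·d/n = 1138·1731/4289 = 459.2861; b·c/n = 173·1247/4289 = 50.2987
OR_MH = (286.2688 + 459.2861) / (61.0024 + 50.2987) = 745.5548 / 111.3011 = 6.69854

6.699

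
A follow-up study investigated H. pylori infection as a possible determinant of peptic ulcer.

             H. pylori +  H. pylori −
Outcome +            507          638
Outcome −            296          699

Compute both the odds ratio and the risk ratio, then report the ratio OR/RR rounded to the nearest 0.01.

1.42

Reading the table with exposure as columns: a = 507 (H. pylori +, case), b = 296 (H. pylori +, non-case), c = 638 (H. pylori −, case), d = 699.
OR = (507·699)/(296·638) = 354393/188848 = 1.87660
Risk in exposed = 507/803 = 0.63138; risk in unexposed = 638/1337 = 0.47719; RR = 1.32313
OR/RR = 1.87660 / 1.32313 = 1.41830
The outcome is not rare, so the OR lies further from 1 than the RR.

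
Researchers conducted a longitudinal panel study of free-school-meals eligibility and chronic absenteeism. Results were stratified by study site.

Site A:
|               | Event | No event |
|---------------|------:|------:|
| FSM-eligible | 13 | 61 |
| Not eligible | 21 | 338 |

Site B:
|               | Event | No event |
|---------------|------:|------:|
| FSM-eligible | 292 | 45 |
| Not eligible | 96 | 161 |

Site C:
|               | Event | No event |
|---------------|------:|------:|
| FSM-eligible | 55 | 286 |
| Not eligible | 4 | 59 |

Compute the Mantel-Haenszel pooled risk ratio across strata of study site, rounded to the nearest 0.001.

2.372

RR_MH = Σ(aᵢ·n₀ᵢ/nᵢ) / Σ(cᵢ·n₁ᵢ/nᵢ), with n₁ᵢ = aᵢ+bᵢ (exposed), n₀ᵢ = cᵢ+dᵢ (unexposed), nᵢ = n₁ᵢ+n₀ᵢ.
Stratum 1 (Site A): n₁ = 74, n₀ = 359, n = 433; a·n₀/n = 13·359/433 = 10.7783; c·n₁/n = 21·74/433 = 3.5889
Stratum 2 (Site B): n₁ = 337, n₀ = 257, n = 594; a·n₀/n = 292·257/594 = 126.3367; c·n₁/n = 96·337/594 = 54.4646
Stratum 3 (Site C): n₁ = 341, n₀ = 63, n = 404; a·n₀/n = 55·63/404 = 8.5767; c·n₁/n = 4·341/404 = 3.3762
RR_MH = (10.7783 + 126.3367 + 8.5767) / (3.5889 + 54.4646 + 3.3762) = 145.6917 / 61.4298 = 2.37168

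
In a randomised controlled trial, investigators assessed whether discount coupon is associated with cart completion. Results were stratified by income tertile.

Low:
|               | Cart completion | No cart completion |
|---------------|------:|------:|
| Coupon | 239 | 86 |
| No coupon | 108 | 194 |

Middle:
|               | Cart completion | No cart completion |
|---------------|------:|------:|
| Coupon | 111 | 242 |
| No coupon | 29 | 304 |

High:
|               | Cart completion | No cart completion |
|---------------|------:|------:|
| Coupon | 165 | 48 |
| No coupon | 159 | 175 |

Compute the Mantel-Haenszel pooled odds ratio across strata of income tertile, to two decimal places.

OR_MH = Σ(aᵢdᵢ/nᵢ) / Σ(bᵢcᵢ/nᵢ), where nᵢ is the stratum total.
Stratum 1 (Low): n = 627; a·d/n = 239·194/627 = 73.9490; b·c/n = 86·108/627 = 14.8134
Stratum 2 (Middle): n = 686; a·d/n = 111·304/686 = 49.1895; b·c/n = 242·29/686 = 10.2303
Stratum 3 (High): n = 547; a·d/n = 165·175/547 = 52.7879; b·c/n = 48·159/547 = 13.9525
OR_MH = (73.9490 + 49.1895 + 52.7879) / (14.8134 + 10.2303 + 13.9525) = 175.9264 / 38.9962 = 4.51137

4.51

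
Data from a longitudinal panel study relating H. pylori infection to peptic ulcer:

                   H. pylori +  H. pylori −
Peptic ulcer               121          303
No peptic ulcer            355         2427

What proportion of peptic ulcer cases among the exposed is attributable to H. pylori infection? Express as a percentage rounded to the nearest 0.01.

Reading the table with exposure as columns: a = 121 (H. pylori +, case), b = 355 (H. pylori +, non-case), c = 303 (H. pylori −, case), d = 2427.
Risk in exposed = 121/476 = 0.25420; risk in unexposed = 303/2730 = 0.11099.
RR = 0.25420/0.11099 = 2.29033
AR% = (RR − 1)/RR × 100 = (2.29033 − 1)/2.29033 × 100 = 56.3382%

56.34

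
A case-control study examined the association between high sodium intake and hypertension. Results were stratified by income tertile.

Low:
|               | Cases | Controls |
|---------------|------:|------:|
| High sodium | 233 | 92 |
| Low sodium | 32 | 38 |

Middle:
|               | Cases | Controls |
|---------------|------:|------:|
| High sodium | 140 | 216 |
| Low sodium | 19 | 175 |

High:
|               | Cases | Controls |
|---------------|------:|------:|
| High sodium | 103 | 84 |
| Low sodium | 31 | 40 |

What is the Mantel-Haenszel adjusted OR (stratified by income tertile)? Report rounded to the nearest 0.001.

OR_MH = Σ(aᵢdᵢ/nᵢ) / Σ(bᵢcᵢ/nᵢ), where nᵢ is the stratum total.
Stratum 1 (Low): n = 395; a·d/n = 233·38/395 = 22.4152; b·c/n = 92·32/395 = 7.4532
Stratum 2 (Middle): n = 550; a·d/n = 140·175/550 = 44.5455; b·c/n = 216·19/550 = 7.4618
Stratum 3 (High): n = 258; a·d/n = 103·40/258 = 15.9690; b·c/n = 84·31/258 = 10.0930
OR_MH = (22.4152 + 44.5455 + 15.9690) / (7.4532 + 7.4618 + 10.0930) = 82.9296 / 25.0080 = 3.31612

3.316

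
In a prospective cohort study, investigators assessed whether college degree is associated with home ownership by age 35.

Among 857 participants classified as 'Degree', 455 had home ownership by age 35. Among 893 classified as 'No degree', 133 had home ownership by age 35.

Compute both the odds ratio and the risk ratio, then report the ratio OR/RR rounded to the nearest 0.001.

From the description: a = 455, b = 402, c = 133, d = 760.
OR = (455·760)/(402·133) = 345800/53466 = 6.46766
Risk in exposed = 455/857 = 0.53092; risk in unexposed = 133/893 = 0.14894; RR = 3.56476
OR/RR = 6.46766 / 3.56476 = 1.81433
The outcome is not rare, so the OR lies further from 1 than the RR.

1.814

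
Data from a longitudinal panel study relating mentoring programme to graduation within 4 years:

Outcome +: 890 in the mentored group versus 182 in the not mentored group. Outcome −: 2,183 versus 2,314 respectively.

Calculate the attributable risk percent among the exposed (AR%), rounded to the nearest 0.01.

From the description: a = 890, b = 2183, c = 182, d = 2314.
Risk in exposed = 890/3073 = 0.28962; risk in unexposed = 182/2496 = 0.07292.
RR = 0.28962/0.07292 = 3.97192
AR% = (RR − 1)/RR × 100 = (3.97192 − 1)/3.97192 × 100 = 74.8233%

74.82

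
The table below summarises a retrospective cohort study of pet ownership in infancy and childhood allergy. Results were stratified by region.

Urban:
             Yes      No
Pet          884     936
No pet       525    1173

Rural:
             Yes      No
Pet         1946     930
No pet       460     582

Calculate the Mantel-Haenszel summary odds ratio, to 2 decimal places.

2.35

OR_MH = Σ(aᵢdᵢ/nᵢ) / Σ(bᵢcᵢ/nᵢ), where nᵢ is the stratum total.
Stratum 1 (Urban): n = 3518; a·d/n = 884·1173/3518 = 294.7504; b·c/n = 936·525/3518 = 139.6816
Stratum 2 (Rural): n = 3918; a·d/n = 1946·582/3918 = 289.0689; b·c/n = 930·460/3918 = 109.1884
OR_MH = (294.7504 + 289.0689) / (139.6816 + 109.1884) = 583.8193 / 248.8700 = 2.34588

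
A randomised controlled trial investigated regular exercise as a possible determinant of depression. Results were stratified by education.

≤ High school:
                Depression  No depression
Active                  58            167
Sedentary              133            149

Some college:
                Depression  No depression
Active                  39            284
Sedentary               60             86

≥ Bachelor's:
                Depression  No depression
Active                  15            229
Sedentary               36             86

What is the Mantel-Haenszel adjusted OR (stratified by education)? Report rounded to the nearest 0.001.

OR_MH = Σ(aᵢdᵢ/nᵢ) / Σ(bᵢcᵢ/nᵢ), where nᵢ is the stratum total.
Stratum 1 (≤ High school): n = 507; a·d/n = 58·149/507 = 17.0454; b·c/n = 167·133/507 = 43.8087
Stratum 2 (Some college): n = 469; a·d/n = 39·86/469 = 7.1514; b·c/n = 284·60/469 = 36.3326
Stratum 3 (≥ Bachelor's): n = 366; a·d/n = 15·86/366 = 3.5246; b·c/n = 229·36/366 = 22.5246
OR_MH = (17.0454 + 7.1514 + 3.5246) / (43.8087 + 36.3326 + 22.5246) = 27.7213 / 102.6659 = 0.27002

0.270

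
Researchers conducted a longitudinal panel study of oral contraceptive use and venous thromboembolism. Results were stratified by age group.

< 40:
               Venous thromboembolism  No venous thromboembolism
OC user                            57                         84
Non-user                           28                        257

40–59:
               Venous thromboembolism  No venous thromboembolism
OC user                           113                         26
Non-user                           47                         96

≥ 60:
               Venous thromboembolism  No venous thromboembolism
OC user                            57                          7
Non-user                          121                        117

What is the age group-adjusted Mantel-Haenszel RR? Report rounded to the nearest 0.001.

RR_MH = Σ(aᵢ·n₀ᵢ/nᵢ) / Σ(cᵢ·n₁ᵢ/nᵢ), with n₁ᵢ = aᵢ+bᵢ (exposed), n₀ᵢ = cᵢ+dᵢ (unexposed), nᵢ = n₁ᵢ+n₀ᵢ.
Stratum 1 (< 40): n₁ = 141, n₀ = 285, n = 426; a·n₀/n = 57·285/426 = 38.1338; c·n₁/n = 28·141/426 = 9.2676
Stratum 2 (40–59): n₁ = 139, n₀ = 143, n = 282; a·n₀/n = 113·143/282 = 57.3014; c·n₁/n = 47·139/282 = 23.1667
Stratum 3 (≥ 60): n₁ = 64, n₀ = 238, n = 302; a·n₀/n = 57·238/302 = 44.9205; c·n₁/n = 121·64/302 = 25.6424
RR_MH = (38.1338 + 57.3014 + 44.9205) / (9.2676 + 23.1667 + 25.6424) = 140.3558 / 58.0767 = 2.41673

2.417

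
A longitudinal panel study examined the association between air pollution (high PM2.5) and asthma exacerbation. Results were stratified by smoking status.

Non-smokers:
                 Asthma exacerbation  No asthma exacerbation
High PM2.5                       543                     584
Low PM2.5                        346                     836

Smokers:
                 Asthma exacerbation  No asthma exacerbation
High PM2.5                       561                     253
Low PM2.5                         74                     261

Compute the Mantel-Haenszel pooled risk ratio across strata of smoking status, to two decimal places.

2.00

RR_MH = Σ(aᵢ·n₀ᵢ/nᵢ) / Σ(cᵢ·n₁ᵢ/nᵢ), with n₁ᵢ = aᵢ+bᵢ (exposed), n₀ᵢ = cᵢ+dᵢ (unexposed), nᵢ = n₁ᵢ+n₀ᵢ.
Stratum 1 (Non-smokers): n₁ = 1127, n₀ = 1182, n = 2309; a·n₀/n = 543·1182/2309 = 277.9671; c·n₁/n = 346·1127/2309 = 168.8792
Stratum 2 (Smokers): n₁ = 814, n₀ = 335, n = 1149; a·n₀/n = 561·335/1149 = 163.5640; c·n₁/n = 74·814/1149 = 52.4247
RR_MH = (277.9671 + 163.5640) / (168.8792 + 52.4247) = 441.5311 / 221.3039 = 1.99513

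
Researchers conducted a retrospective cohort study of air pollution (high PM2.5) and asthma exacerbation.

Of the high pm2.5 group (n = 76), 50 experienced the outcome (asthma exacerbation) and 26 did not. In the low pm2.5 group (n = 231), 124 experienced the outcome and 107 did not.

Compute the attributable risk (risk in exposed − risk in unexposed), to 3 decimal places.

From the description: a = 50, b = 26, c = 124, d = 107.
Risk in exposed = 50/76 = 0.657895; risk in unexposed = 124/231 = 0.536797.
Risk difference = 0.657895 − 0.536797 = 0.121098

0.121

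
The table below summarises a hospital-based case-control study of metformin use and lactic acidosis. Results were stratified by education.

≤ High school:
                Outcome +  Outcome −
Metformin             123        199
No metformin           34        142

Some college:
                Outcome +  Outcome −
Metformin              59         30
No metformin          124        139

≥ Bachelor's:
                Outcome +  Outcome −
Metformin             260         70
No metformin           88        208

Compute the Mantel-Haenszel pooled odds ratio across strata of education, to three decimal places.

4.258

OR_MH = Σ(aᵢdᵢ/nᵢ) / Σ(bᵢcᵢ/nᵢ), where nᵢ is the stratum total.
Stratum 1 (≤ High school): n = 498; a·d/n = 123·142/498 = 35.0723; b·c/n = 199·34/498 = 13.5863
Stratum 2 (Some college): n = 352; a·d/n = 59·139/352 = 23.2983; b·c/n = 30·124/352 = 10.5682
Stratum 3 (≥ Bachelor's): n = 626; a·d/n = 260·208/626 = 86.3898; b·c/n = 70·88/626 = 9.8403
OR_MH = (35.0723 + 23.2983 + 86.3898) / (13.5863 + 10.5682 + 9.8403) = 144.7604 / 33.9948 = 4.25831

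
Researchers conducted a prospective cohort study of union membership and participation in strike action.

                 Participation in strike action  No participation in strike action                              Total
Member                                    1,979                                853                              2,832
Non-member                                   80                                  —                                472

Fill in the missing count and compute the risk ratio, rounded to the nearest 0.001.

4.123

The missing cell is in the unexposed row: 472 − 80 = 392.
So a = 1979, b = 853, c = 80, d = 392.
RR = [a/(a+b)] / [c/(c+d)] = (1979/2832) / (80/472) = 0.69880/0.16949 = 4.12292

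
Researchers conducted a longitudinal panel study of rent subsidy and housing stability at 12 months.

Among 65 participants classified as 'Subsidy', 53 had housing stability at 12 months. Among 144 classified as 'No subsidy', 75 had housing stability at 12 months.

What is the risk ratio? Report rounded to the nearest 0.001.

1.566

From the description: a = 53, b = 12, c = 75, d = 69.
Risk in exposed = 53/65 = 0.81538; risk in unexposed = 75/144 = 0.52083.
RR = 0.81538 / 0.52083 = 1.56554
The risk among the exposed is 1.57 times that among the unexposed.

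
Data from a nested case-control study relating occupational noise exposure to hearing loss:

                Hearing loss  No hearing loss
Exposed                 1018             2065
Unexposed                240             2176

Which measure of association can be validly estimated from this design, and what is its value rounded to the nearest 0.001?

4.470

Cells: a = 1018, b = 2065, c = 240, d = 2176.
This is a nested case-control study: participants were sampled on outcome status, so risks in the source population cannot be estimated directly — relative risk is not valid here. The odds ratio is the appropriate measure.
OR = (a·d)/(b·c) = (1018 × 2176) / (2065 × 240) = 2215168 / 495600 = 4.46967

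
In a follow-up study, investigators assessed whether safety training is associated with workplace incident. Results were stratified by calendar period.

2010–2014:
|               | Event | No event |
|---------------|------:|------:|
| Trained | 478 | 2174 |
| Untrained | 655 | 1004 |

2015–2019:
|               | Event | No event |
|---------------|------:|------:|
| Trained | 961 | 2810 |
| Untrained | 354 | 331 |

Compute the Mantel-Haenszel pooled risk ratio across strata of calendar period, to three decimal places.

RR_MH = Σ(aᵢ·n₀ᵢ/nᵢ) / Σ(cᵢ·n₁ᵢ/nᵢ), with n₁ᵢ = aᵢ+bᵢ (exposed), n₀ᵢ = cᵢ+dᵢ (unexposed), nᵢ = n₁ᵢ+n₀ᵢ.
Stratum 1 (2010–2014): n₁ = 2652, n₀ = 1659, n = 4311; a·n₀/n = 478·1659/4311 = 183.9485; c·n₁/n = 655·2652/4311 = 402.9367
Stratum 2 (2015–2019): n₁ = 3771, n₀ = 685, n = 4456; a·n₀/n = 961·685/4456 = 147.7300; c·n₁/n = 354·3771/4456 = 299.5812
RR_MH = (183.9485 + 147.7300) / (402.9367 + 299.5812) = 331.6785 / 702.5179 = 0.47213

0.472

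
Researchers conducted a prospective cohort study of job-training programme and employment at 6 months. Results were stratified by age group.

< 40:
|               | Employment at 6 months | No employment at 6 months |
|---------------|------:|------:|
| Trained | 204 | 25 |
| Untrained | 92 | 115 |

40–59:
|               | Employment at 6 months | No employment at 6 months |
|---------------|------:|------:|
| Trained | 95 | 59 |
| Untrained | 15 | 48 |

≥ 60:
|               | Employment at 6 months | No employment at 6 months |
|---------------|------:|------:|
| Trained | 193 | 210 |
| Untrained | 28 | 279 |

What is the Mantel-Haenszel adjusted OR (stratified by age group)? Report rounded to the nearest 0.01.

8.54

OR_MH = Σ(aᵢdᵢ/nᵢ) / Σ(bᵢcᵢ/nᵢ), where nᵢ is the stratum total.
Stratum 1 (< 40): n = 436; a·d/n = 204·115/436 = 53.8073; b·c/n = 25·92/436 = 5.2752
Stratum 2 (40–59): n = 217; a·d/n = 95·48/217 = 21.0138; b·c/n = 59·15/217 = 4.0783
Stratum 3 (≥ 60): n = 710; a·d/n = 193·279/710 = 75.8408; b·c/n = 210·28/710 = 8.2817
OR_MH = (53.8073 + 21.0138 + 75.8408) / (5.2752 + 4.0783 + 8.2817) = 150.6620 / 17.6353 = 8.54323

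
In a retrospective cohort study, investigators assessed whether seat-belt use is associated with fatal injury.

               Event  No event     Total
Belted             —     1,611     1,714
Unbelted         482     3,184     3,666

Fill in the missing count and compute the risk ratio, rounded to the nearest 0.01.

0.46

The missing cell is in the exposed row: 1714 − 1611 = 103.
So a = 103, b = 1611, c = 482, d = 3184.
RR = [a/(a+b)] / [c/(c+d)] = (103/1714) / (482/3666) = 0.06009/0.13148 = 0.45706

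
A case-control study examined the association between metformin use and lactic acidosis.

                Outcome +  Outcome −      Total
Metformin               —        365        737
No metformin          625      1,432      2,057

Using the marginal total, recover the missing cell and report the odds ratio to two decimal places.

The missing cell is in the exposed row: 737 − 365 = 372.
So a = 372, b = 365, c = 625, d = 1432.
OR = (a·d)/(b·c) = (372 × 1432) / (365 × 625) = 532704 / 228125 = 2.33514

2.34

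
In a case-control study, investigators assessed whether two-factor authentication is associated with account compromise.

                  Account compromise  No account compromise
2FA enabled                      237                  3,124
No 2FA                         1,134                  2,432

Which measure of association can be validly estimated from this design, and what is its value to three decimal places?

0.163

Cells: a = 237, b = 3124, c = 1134, d = 2432.
This is a case-control study: participants were sampled on outcome status, so risks in the source population cannot be estimated directly — relative risk is not valid here. The odds ratio is the appropriate measure.
OR = (a·d)/(b·c) = (237 × 2432) / (3124 × 1134) = 576384 / 3542616 = 0.16270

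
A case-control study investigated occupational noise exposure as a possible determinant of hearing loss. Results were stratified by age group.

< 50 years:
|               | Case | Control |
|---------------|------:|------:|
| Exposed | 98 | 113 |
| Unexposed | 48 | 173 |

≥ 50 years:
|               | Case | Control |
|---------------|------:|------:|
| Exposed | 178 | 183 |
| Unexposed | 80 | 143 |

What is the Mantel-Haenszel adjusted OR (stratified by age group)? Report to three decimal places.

OR_MH = Σ(aᵢdᵢ/nᵢ) / Σ(bᵢcᵢ/nᵢ), where nᵢ is the stratum total.
Stratum 1 (< 50 years): n = 432; a·d/n = 98·173/432 = 39.2454; b·c/n = 113·48/432 = 12.5556
Stratum 2 (≥ 50 years): n = 584; a·d/n = 178·143/584 = 43.5856; b·c/n = 183·80/584 = 25.0685
OR_MH = (39.2454 + 43.5856) / (12.5556 + 25.0685) = 82.8310 / 37.6240 = 2.20154

2.202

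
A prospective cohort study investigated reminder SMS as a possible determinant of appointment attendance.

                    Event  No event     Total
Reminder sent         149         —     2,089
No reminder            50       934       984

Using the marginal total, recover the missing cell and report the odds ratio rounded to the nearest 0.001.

1.435

The missing cell is in the exposed row: 2089 − 149 = 1940.
So a = 149, b = 1940, c = 50, d = 934.
OR = (a·d)/(b·c) = (149 × 934) / (1940 × 50) = 139166 / 97000 = 1.43470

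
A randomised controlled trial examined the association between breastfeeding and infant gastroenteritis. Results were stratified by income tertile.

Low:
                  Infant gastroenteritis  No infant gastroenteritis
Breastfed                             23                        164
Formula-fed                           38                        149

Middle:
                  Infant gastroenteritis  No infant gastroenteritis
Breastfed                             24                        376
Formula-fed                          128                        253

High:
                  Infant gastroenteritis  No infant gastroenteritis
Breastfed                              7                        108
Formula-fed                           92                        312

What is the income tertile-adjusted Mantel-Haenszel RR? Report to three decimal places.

0.273

RR_MH = Σ(aᵢ·n₀ᵢ/nᵢ) / Σ(cᵢ·n₁ᵢ/nᵢ), with n₁ᵢ = aᵢ+bᵢ (exposed), n₀ᵢ = cᵢ+dᵢ (unexposed), nᵢ = n₁ᵢ+n₀ᵢ.
Stratum 1 (Low): n₁ = 187, n₀ = 187, n = 374; a·n₀/n = 23·187/374 = 11.5000; c·n₁/n = 38·187/374 = 19.0000
Stratum 2 (Middle): n₁ = 400, n₀ = 381, n = 781; a·n₀/n = 24·381/781 = 11.7081; c·n₁/n = 128·400/781 = 65.5570
Stratum 3 (High): n₁ = 115, n₀ = 404, n = 519; a·n₀/n = 7·404/519 = 5.4489; c·n₁/n = 92·115/519 = 20.3854
RR_MH = (11.5000 + 11.7081 + 5.4489) / (19.0000 + 65.5570 + 20.3854) = 28.6570 / 104.9423 = 0.27307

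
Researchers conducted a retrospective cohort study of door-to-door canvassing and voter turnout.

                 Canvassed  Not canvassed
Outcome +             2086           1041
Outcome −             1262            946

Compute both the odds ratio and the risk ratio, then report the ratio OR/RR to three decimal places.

Reading the table with exposure as columns: a = 2086 (Canvassed, case), b = 1262 (Canvassed, non-case), c = 1041 (Not canvassed, case), d = 946.
OR = (2086·946)/(1262·1041) = 1973356/1313742 = 1.50209
Risk in exposed = 2086/3348 = 0.62306; risk in unexposed = 1041/1987 = 0.52391; RR = 1.18926
OR/RR = 1.50209 / 1.18926 = 1.26305
The outcome is not rare, so the OR lies further from 1 than the RR.

1.263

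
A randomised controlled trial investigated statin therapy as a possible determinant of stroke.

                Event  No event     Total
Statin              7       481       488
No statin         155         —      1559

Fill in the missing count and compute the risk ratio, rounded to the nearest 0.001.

The missing cell is in the unexposed row: 1559 − 155 = 1404.
So a = 7, b = 481, c = 155, d = 1404.
RR = [a/(a+b)] / [c/(c+d)] = (7/488) / (155/1559) = 0.01434/0.09942 = 0.14428

0.144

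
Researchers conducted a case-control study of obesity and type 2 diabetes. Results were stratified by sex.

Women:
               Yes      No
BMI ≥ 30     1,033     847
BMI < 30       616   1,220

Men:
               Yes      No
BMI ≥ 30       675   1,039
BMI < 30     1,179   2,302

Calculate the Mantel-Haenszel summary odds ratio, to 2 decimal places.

1.70

OR_MH = Σ(aᵢdᵢ/nᵢ) / Σ(bᵢcᵢ/nᵢ), where nᵢ is the stratum total.
Stratum 1 (Women): n = 3716; a·d/n = 1033·1220/3716 = 339.1442; b·c/n = 847·616/3716 = 140.4069
Stratum 2 (Men): n = 5195; a·d/n = 675·2302/5195 = 299.1049; b·c/n = 1039·1179/5195 = 235.8000
OR_MH = (339.1442 + 299.1049) / (140.4069 + 235.8000) = 638.2491 / 376.2069 = 1.69654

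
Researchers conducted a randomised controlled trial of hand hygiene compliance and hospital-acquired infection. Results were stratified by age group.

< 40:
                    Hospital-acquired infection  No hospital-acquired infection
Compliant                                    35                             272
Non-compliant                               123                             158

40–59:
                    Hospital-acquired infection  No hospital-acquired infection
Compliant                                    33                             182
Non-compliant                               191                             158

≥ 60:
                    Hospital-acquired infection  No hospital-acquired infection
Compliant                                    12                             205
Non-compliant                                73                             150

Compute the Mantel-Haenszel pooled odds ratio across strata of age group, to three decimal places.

0.149

OR_MH = Σ(aᵢdᵢ/nᵢ) / Σ(bᵢcᵢ/nᵢ), where nᵢ is the stratum total.
Stratum 1 (< 40): n = 588; a·d/n = 35·158/588 = 9.4048; b·c/n = 272·123/588 = 56.8980
Stratum 2 (40–59): n = 564; a·d/n = 33·158/564 = 9.2447; b·c/n = 182·191/564 = 61.6348
Stratum 3 (≥ 60): n = 440; a·d/n = 12·150/440 = 4.0909; b·c/n = 205·73/440 = 34.0114
OR_MH = (9.4048 + 9.2447 + 4.0909) / (56.8980 + 61.6348 + 34.0114) = 22.7404 / 152.5441 = 0.14907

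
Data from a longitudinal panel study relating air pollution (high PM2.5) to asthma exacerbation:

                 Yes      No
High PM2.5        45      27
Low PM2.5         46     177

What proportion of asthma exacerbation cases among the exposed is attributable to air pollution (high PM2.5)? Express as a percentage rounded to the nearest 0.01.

67.00

Cells: a = 45, b = 27, c = 46, d = 177.
Risk in exposed = 45/72 = 0.62500; risk in unexposed = 46/223 = 0.20628.
RR = 0.62500/0.20628 = 3.02989
AR% = (RR − 1)/RR × 100 = (3.02989 − 1)/3.02989 × 100 = 66.9955%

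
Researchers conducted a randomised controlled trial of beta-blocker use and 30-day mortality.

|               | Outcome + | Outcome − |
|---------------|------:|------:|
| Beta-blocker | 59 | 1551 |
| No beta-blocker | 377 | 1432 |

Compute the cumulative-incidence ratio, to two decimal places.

Cells: a = 59, b = 1551, c = 377, d = 1432.
Risk in exposed = 59/1610 = 0.03665; risk in unexposed = 377/1809 = 0.20840.
RR = 0.03665 / 0.20840 = 0.17584
The risk is 82% lower among the exposed than among the unexposed.

0.18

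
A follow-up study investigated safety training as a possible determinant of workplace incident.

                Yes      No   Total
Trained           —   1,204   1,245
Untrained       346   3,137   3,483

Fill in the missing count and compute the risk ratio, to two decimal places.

0.33

The missing cell is in the exposed row: 1245 − 1204 = 41.
So a = 41, b = 1204, c = 346, d = 3137.
RR = [a/(a+b)] / [c/(c+d)] = (41/1245) / (346/3483) = 0.03293/0.09934 = 0.33151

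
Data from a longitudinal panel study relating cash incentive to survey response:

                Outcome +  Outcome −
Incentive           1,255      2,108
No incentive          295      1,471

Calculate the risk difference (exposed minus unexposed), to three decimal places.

0.206

Cells: a = 1255, b = 2108, c = 295, d = 1471.
Risk in exposed = 1255/3363 = 0.373179; risk in unexposed = 295/1766 = 0.167044.
Risk difference = 0.373179 − 0.167044 = 0.206135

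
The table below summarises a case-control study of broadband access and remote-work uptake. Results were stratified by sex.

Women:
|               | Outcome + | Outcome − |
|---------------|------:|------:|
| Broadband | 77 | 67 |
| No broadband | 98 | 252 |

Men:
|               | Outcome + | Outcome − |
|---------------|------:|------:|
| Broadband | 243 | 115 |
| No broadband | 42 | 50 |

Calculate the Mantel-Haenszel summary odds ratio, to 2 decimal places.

2.76

OR_MH = Σ(aᵢdᵢ/nᵢ) / Σ(bᵢcᵢ/nᵢ), where nᵢ is the stratum total.
Stratum 1 (Women): n = 494; a·d/n = 77·252/494 = 39.2794; b·c/n = 67·98/494 = 13.2915
Stratum 2 (Men): n = 450; a·d/n = 243·50/450 = 27.0000; b·c/n = 115·42/450 = 10.7333
OR_MH = (39.2794 + 27.0000) / (13.2915 + 10.7333) = 66.2794 / 24.0248 = 2.75879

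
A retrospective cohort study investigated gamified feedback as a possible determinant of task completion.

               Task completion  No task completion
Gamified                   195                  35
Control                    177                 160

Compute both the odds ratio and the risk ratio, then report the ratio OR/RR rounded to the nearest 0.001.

3.120

Cells: a = 195, b = 35, c = 177, d = 160.
OR = (195·160)/(35·177) = 31200/6195 = 5.03632
Risk in exposed = 195/230 = 0.84783; risk in unexposed = 177/337 = 0.52522; RR = 1.61422
OR/RR = 5.03632 / 1.61422 = 3.11997
The outcome is not rare, so the OR lies further from 1 than the RR.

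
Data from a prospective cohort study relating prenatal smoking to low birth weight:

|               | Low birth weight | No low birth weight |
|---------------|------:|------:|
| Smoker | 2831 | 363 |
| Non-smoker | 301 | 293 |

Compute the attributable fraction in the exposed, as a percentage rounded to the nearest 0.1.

Cells: a = 2831, b = 363, c = 301, d = 293.
Risk in exposed = 2831/3194 = 0.88635; risk in unexposed = 301/594 = 0.50673.
RR = 0.88635/0.50673 = 1.74914
AR% = (RR − 1)/RR × 100 = (1.74914 − 1)/1.74914 × 100 = 42.8291%

42.8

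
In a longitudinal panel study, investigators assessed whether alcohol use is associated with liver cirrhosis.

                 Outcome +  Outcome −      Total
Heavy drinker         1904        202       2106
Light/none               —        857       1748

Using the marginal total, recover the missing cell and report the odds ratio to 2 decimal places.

9.07

The missing cell is in the unexposed row: 1748 − 857 = 891.
So a = 1904, b = 202, c = 891, d = 857.
OR = (a·d)/(b·c) = (1904 × 857) / (202 × 891) = 1631728 / 179982 = 9.06606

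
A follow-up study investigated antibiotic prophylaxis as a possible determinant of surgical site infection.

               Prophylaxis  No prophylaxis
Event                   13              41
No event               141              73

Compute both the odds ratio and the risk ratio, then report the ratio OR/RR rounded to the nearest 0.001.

0.699

Reading the table with exposure as columns: a = 13 (Prophylaxis, case), b = 141 (Prophylaxis, non-case), c = 41 (No prophylaxis, case), d = 73.
OR = (13·73)/(141·41) = 949/5781 = 0.16416
Risk in exposed = 13/154 = 0.08442; risk in unexposed = 41/114 = 0.35965; RR = 0.23472
OR/RR = 0.16416 / 0.23472 = 0.69939
The outcome is not rare, so the OR lies further from 1 than the RR.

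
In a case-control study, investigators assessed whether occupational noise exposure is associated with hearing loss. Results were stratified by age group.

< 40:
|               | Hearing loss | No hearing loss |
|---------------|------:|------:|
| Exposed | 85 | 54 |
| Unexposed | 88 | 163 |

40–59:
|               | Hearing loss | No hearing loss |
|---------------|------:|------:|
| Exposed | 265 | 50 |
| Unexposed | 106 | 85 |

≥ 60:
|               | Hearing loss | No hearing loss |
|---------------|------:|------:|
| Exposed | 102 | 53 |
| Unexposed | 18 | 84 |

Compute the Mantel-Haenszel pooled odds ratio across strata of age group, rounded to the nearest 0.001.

OR_MH = Σ(aᵢdᵢ/nᵢ) / Σ(bᵢcᵢ/nᵢ), where nᵢ is the stratum total.
Stratum 1 (< 40): n = 390; a·d/n = 85·163/390 = 35.5256; b·c/n = 54·88/390 = 12.1846
Stratum 2 (40–59): n = 506; a·d/n = 265·85/506 = 44.5158; b·c/n = 50·106/506 = 10.4743
Stratum 3 (≥ 60): n = 257; a·d/n = 102·84/257 = 33.3385; b·c/n = 53·18/257 = 3.7121
OR_MH = (35.5256 + 44.5158 + 33.3385) / (12.1846 + 10.4743 + 3.7121) = 113.3800 / 26.3710 = 4.29942

4.299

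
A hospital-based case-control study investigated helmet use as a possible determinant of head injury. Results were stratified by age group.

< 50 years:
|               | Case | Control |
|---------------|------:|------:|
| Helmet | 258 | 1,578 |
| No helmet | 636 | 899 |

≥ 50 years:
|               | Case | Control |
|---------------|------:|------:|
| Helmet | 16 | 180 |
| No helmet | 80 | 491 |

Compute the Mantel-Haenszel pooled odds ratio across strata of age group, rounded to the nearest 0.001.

0.250

OR_MH = Σ(aᵢdᵢ/nᵢ) / Σ(bᵢcᵢ/nᵢ), where nᵢ is the stratum total.
Stratum 1 (< 50 years): n = 3371; a·d/n = 258·899/3371 = 68.8051; b·c/n = 1578·636/3371 = 297.7182
Stratum 2 (≥ 50 years): n = 767; a·d/n = 16·491/767 = 10.2425; b·c/n = 180·80/767 = 18.7744
OR_MH = (68.8051 + 10.2425) / (297.7182 + 18.7744) = 79.0476 / 316.4926 = 0.24976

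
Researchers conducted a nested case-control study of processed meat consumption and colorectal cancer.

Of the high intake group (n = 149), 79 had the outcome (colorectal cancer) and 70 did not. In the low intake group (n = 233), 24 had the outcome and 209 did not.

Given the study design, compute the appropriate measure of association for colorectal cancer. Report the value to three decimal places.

From the description: a = 79, b = 70, c = 24, d = 209.
This is a nested case-control study: participants were sampled on outcome status, so risks in the source population cannot be estimated directly — relative risk is not valid here. The odds ratio is the appropriate measure.
OR = (a·d)/(b·c) = (79 × 209) / (70 × 24) = 16511 / 1680 = 9.82798

9.828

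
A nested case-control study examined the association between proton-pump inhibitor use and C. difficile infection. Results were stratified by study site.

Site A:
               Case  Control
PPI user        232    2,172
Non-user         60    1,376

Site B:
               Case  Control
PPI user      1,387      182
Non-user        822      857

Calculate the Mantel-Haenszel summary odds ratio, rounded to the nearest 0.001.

5.614

OR_MH = Σ(aᵢdᵢ/nᵢ) / Σ(bᵢcᵢ/nᵢ), where nᵢ is the stratum total.
Stratum 1 (Site A): n = 3840; a·d/n = 232·1376/3840 = 83.1333; b·c/n = 2172·60/3840 = 33.9375
Stratum 2 (Site B): n = 3248; a·d/n = 1387·857/3248 = 365.9664; b·c/n = 182·822/3248 = 46.0603
OR_MH = (83.1333 + 365.9664) / (33.9375 + 46.0603) = 449.0998 / 79.9978 = 5.61390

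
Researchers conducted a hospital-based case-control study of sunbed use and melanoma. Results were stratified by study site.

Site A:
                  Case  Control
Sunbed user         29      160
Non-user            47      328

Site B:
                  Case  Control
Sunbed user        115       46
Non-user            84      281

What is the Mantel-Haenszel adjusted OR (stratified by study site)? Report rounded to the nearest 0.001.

3.786

OR_MH = Σ(aᵢdᵢ/nᵢ) / Σ(bᵢcᵢ/nᵢ), where nᵢ is the stratum total.
Stratum 1 (Site A): n = 564; a·d/n = 29·328/564 = 16.8652; b·c/n = 160·47/564 = 13.3333
Stratum 2 (Site B): n = 526; a·d/n = 115·281/526 = 61.4354; b·c/n = 46·84/526 = 7.3460
OR_MH = (16.8652 + 61.4354) / (13.3333 + 7.3460) = 78.3006 / 20.6793 = 3.78642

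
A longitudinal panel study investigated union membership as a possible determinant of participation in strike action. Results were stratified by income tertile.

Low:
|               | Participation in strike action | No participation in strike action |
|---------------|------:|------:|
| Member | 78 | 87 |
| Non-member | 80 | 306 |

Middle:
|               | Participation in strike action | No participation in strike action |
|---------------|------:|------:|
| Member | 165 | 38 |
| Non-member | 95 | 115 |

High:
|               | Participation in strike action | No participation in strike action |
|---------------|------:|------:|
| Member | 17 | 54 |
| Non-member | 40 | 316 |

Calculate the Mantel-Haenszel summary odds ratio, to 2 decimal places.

OR_MH = Σ(aᵢdᵢ/nᵢ) / Σ(bᵢcᵢ/nᵢ), where nᵢ is the stratum total.
Stratum 1 (Low): n = 551; a·d/n = 78·306/551 = 43.3176; b·c/n = 87·80/551 = 12.6316
Stratum 2 (Middle): n = 413; a·d/n = 165·115/413 = 45.9443; b·c/n = 38·95/413 = 8.7409
Stratum 3 (High): n = 427; a·d/n = 17·316/427 = 12.5808; b·c/n = 54·40/427 = 5.0585
OR_MH = (43.3176 + 45.9443 + 12.5808) / (12.6316 + 8.7409 + 5.0585) = 101.8427 / 26.4310 = 3.85315

3.85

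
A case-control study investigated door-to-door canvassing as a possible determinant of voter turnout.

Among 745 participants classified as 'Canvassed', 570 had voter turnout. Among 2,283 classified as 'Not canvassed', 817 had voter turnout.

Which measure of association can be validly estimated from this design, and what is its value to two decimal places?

5.84

From the description: a = 570, b = 175, c = 817, d = 1466.
This is a case-control study: participants were sampled on outcome status, so risks in the source population cannot be estimated directly — relative risk is not valid here. The odds ratio is the appropriate measure.
OR = (a·d)/(b·c) = (570 × 1466) / (175 × 817) = 835620 / 142975 = 5.84452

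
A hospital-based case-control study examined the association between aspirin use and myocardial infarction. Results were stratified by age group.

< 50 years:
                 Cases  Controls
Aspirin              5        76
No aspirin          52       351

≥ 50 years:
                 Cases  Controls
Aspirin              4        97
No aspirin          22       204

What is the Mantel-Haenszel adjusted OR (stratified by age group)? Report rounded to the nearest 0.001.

0.417

OR_MH = Σ(aᵢdᵢ/nᵢ) / Σ(bᵢcᵢ/nᵢ), where nᵢ is the stratum total.
Stratum 1 (< 50 years): n = 484; a·d/n = 5·351/484 = 3.6260; b·c/n = 76·52/484 = 8.1653
Stratum 2 (≥ 50 years): n = 327; a·d/n = 4·204/327 = 2.4954; b·c/n = 97·22/327 = 6.5260
OR_MH = (3.6260 + 2.4954) / (8.1653 + 6.5260) = 6.1214 / 14.6913 = 0.41667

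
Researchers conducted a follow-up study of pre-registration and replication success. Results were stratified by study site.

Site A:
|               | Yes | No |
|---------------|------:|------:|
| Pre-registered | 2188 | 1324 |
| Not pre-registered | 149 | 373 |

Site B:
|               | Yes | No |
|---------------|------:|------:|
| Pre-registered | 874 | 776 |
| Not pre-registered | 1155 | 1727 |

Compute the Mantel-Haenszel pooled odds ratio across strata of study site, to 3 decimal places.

2.170

OR_MH = Σ(aᵢdᵢ/nᵢ) / Σ(bᵢcᵢ/nᵢ), where nᵢ is the stratum total.
Stratum 1 (Site A): n = 4034; a·d/n = 2188·373/4034 = 202.3114; b·c/n = 1324·149/4034 = 48.9033
Stratum 2 (Site B): n = 4532; a·d/n = 874·1727/4532 = 333.0534; b·c/n = 776·1155/4532 = 197.7670
OR_MH = (202.3114 + 333.0534) / (48.9033 + 197.7670) = 535.3648 / 246.6703 = 2.17037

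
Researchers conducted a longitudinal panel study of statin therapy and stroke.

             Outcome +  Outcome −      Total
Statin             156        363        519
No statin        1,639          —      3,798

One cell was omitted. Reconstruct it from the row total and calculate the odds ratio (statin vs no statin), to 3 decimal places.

0.566

The missing cell is in the unexposed row: 3798 − 1639 = 2159.
So a = 156, b = 363, c = 1639, d = 2159.
OR = (a·d)/(b·c) = (156 × 2159) / (363 × 1639) = 336804 / 594957 = 0.56610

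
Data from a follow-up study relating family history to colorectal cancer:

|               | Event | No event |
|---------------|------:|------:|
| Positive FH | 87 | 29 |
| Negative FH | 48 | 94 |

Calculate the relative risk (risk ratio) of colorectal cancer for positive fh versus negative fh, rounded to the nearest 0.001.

Cells: a = 87, b = 29, c = 48, d = 94.
Risk in exposed = 87/116 = 0.75000; risk in unexposed = 48/142 = 0.33803.
RR = 0.75000 / 0.33803 = 2.21875
The risk among the exposed is 2.22 times that among the unexposed.

2.219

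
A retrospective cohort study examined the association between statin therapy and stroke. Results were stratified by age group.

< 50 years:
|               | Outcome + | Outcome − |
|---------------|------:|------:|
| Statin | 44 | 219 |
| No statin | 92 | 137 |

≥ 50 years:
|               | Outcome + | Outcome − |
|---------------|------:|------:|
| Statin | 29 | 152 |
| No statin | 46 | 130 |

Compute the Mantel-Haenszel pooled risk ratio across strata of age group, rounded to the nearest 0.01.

RR_MH = Σ(aᵢ·n₀ᵢ/nᵢ) / Σ(cᵢ·n₁ᵢ/nᵢ), with n₁ᵢ = aᵢ+bᵢ (exposed), n₀ᵢ = cᵢ+dᵢ (unexposed), nᵢ = n₁ᵢ+n₀ᵢ.
Stratum 1 (< 50 years): n₁ = 263, n₀ = 229, n = 492; a·n₀/n = 44·229/492 = 20.4797; c·n₁/n = 92·263/492 = 49.1789
Stratum 2 (≥ 50 years): n₁ = 181, n₀ = 176, n = 357; a·n₀/n = 29·176/357 = 14.2969; c·n₁/n = 46·181/357 = 23.3221
RR_MH = (20.4797 + 14.2969) / (49.1789 + 23.3221) = 34.7766 / 72.5010 = 0.47967

0.48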